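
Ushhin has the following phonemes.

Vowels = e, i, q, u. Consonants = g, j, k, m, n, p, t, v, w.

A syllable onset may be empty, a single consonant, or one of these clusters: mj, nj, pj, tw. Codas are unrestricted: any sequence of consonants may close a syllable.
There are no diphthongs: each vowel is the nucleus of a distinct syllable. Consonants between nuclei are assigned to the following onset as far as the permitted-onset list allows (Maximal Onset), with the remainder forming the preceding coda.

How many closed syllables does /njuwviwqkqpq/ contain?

Vowels present: u, i, q, q, q; each is a nucleus, giving 5 syllables.
Between /u/ (V1) and /i/ (V2): cluster /wv/ — the longest permitted-onset suffix is /v/; onset = /v/, preceding coda = /w/.
Between /i/ (V2) and /q/ (V3): /w/ is a single consonant, so it becomes the next onset.
Between /q/ (V3) and /q/ (V4): /k/ is a single consonant, so it becomes the next onset.
Between /q/ (V4) and /q/ (V5): /p/ is a single consonant, so it becomes the next onset.
Syllabification: njuw.vi.wq.kq.pq.
Classifying each syllable: /njuw/ (closed), /vi/ (open), /wq/ (open), /kq/ (open), /pq/ (open).
Closed syllables: 1.

1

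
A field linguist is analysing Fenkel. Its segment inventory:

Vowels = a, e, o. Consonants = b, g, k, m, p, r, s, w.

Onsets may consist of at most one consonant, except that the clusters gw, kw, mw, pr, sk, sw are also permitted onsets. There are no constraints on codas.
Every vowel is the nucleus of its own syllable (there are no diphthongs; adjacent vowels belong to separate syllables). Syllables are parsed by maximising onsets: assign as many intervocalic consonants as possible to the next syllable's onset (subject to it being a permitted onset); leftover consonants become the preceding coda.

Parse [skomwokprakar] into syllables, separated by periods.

sko.mwok.pra.kar

The vowels are o, o, a, a — 4 nuclei, so 4 syllables.
V1 /o/ – V2 /o/: /mw/ is a licit onset in full, so it all attaches to the next syllable.
V2 /o/ – V3 /a/: /kpr/ — longest licit onset from the right is /pr/, leaving /k/ as coda.
V3 /a/ – V4 /a/: just /k/ — single C goes to the following onset.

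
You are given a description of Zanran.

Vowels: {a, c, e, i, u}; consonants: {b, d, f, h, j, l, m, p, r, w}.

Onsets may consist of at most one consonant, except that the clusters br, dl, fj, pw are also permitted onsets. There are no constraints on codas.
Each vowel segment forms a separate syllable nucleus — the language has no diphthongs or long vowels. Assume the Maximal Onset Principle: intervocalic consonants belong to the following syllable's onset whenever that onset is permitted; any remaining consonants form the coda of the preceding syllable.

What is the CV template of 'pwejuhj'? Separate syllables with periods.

CCV.CVCC

The vowels are e, u — 2 nuclei, so 2 syllables.
/e…u/ gap (V1→V2): just /j/ — single C goes to the following onset.
Putting it together: pwe.juhj.
Mapping each syllable to C/V: /pwe/ → CCV, /juhj/ → CVCC.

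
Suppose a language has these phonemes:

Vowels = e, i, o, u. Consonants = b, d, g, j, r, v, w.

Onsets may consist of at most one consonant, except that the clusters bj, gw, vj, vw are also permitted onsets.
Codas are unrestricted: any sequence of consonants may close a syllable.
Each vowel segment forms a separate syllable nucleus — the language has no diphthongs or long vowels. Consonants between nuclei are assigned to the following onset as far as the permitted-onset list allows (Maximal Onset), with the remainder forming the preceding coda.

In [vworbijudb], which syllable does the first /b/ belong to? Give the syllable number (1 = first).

Vowels present: o, i, u; each is a nucleus, giving 3 syllables.
/o…i/ gap (V1→V2): /rb/ — longest licit onset from the right is /b/, leaving /r/ as coda.
/i…u/ gap (V2→V3): /j/ → onset of the next syllable (single consonants are always licit onsets).
Syllabification: vwor.bi.judb.
The first /b/ is in the onset of syllable 2 (/bi/).

2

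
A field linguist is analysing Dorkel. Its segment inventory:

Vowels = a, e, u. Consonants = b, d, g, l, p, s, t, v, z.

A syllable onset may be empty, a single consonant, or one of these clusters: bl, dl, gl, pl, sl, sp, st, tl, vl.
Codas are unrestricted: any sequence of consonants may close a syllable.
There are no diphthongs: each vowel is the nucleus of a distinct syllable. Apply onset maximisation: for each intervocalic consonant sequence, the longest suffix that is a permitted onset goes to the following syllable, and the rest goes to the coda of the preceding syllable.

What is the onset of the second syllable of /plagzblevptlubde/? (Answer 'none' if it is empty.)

bl

Vowels present: a, e, u, e; each is a nucleus, giving 4 syllables.
/a…e/ gap (V1→V2): /gzbl/; trying suffixes from longest down, /bl/ is the first permitted one, so coda /gz/ | onset /bl/.
/e…u/ gap (V2→V3): cluster /vptl/ — the longest permitted-onset suffix is /tl/; onset = /tl/, preceding coda = /vp/.
/u…e/ gap (V3→V4): /bd/ splits as /b/ + /d/ (/d/ is the longest suffix that is a licit onset).
Result: plagz.blevp.tlub.de.
Syllable 2 is /blevp/: onset /bl/, nucleus /e/, coda /vp/.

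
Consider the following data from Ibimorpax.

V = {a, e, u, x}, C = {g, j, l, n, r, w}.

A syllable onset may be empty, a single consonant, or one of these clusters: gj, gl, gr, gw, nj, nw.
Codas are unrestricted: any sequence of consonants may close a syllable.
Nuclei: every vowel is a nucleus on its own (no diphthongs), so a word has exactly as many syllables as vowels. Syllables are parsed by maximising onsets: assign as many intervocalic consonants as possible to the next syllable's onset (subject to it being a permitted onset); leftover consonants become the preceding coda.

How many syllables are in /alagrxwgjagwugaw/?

Nuclei (vowels): a, a, x, a, u, a → 6 syllables.

6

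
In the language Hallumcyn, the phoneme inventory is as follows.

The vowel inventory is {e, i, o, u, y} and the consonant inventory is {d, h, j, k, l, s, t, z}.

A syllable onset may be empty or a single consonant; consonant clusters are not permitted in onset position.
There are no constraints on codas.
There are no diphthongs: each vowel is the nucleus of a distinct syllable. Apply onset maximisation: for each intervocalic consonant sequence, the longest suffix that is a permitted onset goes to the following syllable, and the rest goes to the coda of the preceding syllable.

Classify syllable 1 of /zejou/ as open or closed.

Nuclei (vowels): e, o, u → 3 syllables.
σ1/σ2 boundary: /j/ → onset of the next syllable (single consonants are always licit onsets).
σ2/σ3 boundary: nothing intervenes; syllable break is V.V.
Putting it together: ze.jo.u.
Syllable 1 is /ze/; it ends in its nucleus with no coda, so it is open.

open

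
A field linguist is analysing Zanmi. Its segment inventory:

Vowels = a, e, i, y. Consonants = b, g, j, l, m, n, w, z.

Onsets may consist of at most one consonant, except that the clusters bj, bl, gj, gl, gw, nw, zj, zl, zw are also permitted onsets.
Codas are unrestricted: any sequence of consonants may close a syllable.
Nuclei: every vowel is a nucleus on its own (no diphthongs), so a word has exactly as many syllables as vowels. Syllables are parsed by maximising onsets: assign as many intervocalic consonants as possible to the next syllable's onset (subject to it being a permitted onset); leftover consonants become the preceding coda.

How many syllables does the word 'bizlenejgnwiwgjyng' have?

Nuclei (vowels): i, e, e, i, y → 5 syllables.

5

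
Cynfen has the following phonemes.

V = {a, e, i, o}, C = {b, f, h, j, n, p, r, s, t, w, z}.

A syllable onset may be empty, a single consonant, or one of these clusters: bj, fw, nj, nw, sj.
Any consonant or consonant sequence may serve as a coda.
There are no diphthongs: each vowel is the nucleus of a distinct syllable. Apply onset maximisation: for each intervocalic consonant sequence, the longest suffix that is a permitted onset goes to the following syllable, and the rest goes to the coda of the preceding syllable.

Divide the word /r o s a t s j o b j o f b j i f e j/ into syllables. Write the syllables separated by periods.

ro.sat.sjo.bjof.bji.fej

Nuclei (vowels): o, a, o, o, i, e → 6 syllables.
Between /o/ (V1) and /a/ (V2): just /s/ — single C goes to the following onset.
Between /a/ (V2) and /o/ (V3): /tsj/; trying suffixes from longest down, /sj/ is the first permitted one, so coda /t/ | onset /sj/.
Between /o/ (V3) and /o/ (V4): /bj/ is a licit onset in full, so it all attaches to the next syllable.
Between /o/ (V4) and /i/ (V5): /fbj/ splits as /f/ + /bj/ (/bj/ is the longest suffix that is a licit onset).
Between /i/ (V5) and /e/ (V6): /f/ is a single consonant, so it becomes the next onset.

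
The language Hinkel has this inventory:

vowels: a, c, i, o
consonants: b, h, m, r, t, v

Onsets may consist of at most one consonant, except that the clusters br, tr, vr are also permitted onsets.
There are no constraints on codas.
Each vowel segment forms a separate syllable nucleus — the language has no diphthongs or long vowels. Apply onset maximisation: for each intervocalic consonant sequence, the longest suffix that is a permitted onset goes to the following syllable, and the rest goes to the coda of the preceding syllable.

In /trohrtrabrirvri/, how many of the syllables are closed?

2

Vowels present: o, a, i, i; each is a nucleus, giving 4 syllables.
/o…a/ gap (V1→V2): /hrtr/ — longest licit onset from the right is /tr/, leaving /hr/ as coda.
/a…i/ gap (V2→V3): /br/ — entire cluster is a permitted onset → onset /br/, coda ∅.
/i…i/ gap (V3→V4): /rvr/; trying suffixes from longest down, /vr/ is the first permitted one, so coda /r/ | onset /vr/.
So the parse is trohr.tra.brir.vri.
Classifying each syllable: /trohr/ (closed), /tra/ (open), /brir/ (closed), /vri/ (open).
Closed syllables: 2.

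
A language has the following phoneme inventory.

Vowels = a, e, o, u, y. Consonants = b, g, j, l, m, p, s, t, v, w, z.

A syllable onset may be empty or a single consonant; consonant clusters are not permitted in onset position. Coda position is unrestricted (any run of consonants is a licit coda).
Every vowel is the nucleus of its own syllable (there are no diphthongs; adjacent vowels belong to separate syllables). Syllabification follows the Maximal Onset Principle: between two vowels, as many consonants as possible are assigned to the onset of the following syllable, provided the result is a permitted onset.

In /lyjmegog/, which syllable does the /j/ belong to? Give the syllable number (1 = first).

Nuclei (vowels): y, e, o → 3 syllables.
Between /y/ (V1) and /e/ (V2): /jm/; trying suffixes from longest down, /m/ is the first permitted one, so coda /j/ | onset /m/.
Between /e/ (V2) and /o/ (V3): /g/ is a single consonant, so it becomes the next onset.
Syllabification: lyj.me.gog.
The /j/ is in the coda of syllable 1 (/lyj/).

1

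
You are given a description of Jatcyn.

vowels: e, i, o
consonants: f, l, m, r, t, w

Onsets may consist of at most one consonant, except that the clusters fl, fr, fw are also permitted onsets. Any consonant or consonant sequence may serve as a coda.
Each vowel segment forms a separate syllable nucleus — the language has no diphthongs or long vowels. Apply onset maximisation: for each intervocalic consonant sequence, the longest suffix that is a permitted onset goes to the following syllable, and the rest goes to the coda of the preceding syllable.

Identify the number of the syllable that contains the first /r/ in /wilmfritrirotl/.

2

Nuclei (vowels): i, i, i, o → 4 syllables.
σ1/σ2 boundary: cluster /lmfr/ — the longest permitted-onset suffix is /fr/; onset = /fr/, preceding coda = /lm/.
σ2/σ3 boundary: /tr/ — longest licit onset from the right is /r/, leaving /t/ as coda.
σ3/σ4 boundary: /r/ is a single consonant, so it becomes the next onset.
Result: wilm.frit.ri.rotl.
The first /r/ is in the onset of syllable 2 (/frit/).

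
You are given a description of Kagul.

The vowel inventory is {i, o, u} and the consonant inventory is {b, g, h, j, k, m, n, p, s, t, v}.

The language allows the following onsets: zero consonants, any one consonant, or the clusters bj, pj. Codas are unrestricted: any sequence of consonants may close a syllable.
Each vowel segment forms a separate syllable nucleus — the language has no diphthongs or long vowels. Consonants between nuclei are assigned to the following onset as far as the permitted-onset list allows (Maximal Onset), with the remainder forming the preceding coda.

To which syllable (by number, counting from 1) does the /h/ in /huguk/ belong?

Nuclei (vowels): u, u → 2 syllables.
σ1/σ2 boundary: /g/ is a single consonant, so it becomes the next onset.
Putting it together: hu.guk.
The /h/ is in the onset of syllable 1 (/hu/).

1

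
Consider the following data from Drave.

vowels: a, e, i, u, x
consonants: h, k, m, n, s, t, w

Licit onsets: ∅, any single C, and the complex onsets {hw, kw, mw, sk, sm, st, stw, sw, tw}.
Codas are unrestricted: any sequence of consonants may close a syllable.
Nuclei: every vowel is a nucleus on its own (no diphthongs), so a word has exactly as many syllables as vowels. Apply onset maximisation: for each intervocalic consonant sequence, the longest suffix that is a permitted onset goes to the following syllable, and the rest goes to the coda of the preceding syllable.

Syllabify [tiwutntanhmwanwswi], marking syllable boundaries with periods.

Vowels present: i, u, a, a, i; each is a nucleus, giving 5 syllables.
Between /i/ (V1) and /u/ (V2): just /w/ — single C goes to the following onset.
Between /u/ (V2) and /a/ (V3): /tnt/; trying suffixes from longest down, /t/ is the first permitted one, so coda /tn/ | onset /t/.
Between /a/ (V3) and /a/ (V4): /nhmw/ — longest licit onset from the right is /mw/, leaving /nh/ as coda.
Between /a/ (V4) and /i/ (V5): /nwsw/ — longest licit onset from the right is /sw/, leaving /nw/ as coda.

ti.wutn.tanh.mwanw.swi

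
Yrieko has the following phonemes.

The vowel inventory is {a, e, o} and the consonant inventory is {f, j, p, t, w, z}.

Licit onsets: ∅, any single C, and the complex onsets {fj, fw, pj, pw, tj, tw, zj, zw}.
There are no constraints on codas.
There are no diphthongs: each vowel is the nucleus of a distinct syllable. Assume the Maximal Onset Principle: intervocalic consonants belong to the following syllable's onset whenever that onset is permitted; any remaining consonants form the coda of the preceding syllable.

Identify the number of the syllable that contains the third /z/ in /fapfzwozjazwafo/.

Nuclei (vowels): a, o, a, a, o → 5 syllables.
Between /a/ (V1) and /o/ (V2): /pfzw/ splits as /pf/ + /zw/ (/zw/ is the longest suffix that is a licit onset).
Between /o/ (V2) and /a/ (V3): /zj/ — entire cluster is a permitted onset → onset /zj/, coda ∅.
Between /a/ (V3) and /a/ (V4): /zw/ — entire cluster is a permitted onset → onset /zw/, coda ∅.
Between /a/ (V4) and /o/ (V5): just /f/ — single C goes to the following onset.
Result: fapf.zwo.zja.zwa.fo.
The third /z/ is in the onset of syllable 4 (/zwa/).

4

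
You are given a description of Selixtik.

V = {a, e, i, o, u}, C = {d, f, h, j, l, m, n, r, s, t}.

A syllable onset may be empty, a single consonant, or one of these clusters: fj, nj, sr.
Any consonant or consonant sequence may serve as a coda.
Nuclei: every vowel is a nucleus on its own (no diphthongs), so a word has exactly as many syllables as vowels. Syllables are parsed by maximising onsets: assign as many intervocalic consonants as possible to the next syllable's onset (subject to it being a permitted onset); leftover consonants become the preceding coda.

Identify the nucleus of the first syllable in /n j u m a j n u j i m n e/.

Vowels present: u, a, u, i, e; each is a nucleus, giving 5 syllables.
The first nucleus (vowel 1 from the left) is /u/.

u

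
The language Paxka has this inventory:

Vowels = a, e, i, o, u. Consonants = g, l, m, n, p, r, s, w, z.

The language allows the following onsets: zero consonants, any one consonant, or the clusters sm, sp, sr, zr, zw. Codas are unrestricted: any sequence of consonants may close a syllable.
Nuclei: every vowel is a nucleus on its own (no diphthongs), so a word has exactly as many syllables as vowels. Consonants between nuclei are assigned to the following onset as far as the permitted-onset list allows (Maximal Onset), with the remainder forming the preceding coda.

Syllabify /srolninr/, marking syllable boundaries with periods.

Nuclei (vowels): o, i → 2 syllables.
σ1/σ2 boundary: cluster /ln/ — the longest permitted-onset suffix is /n/; onset = /n/, preceding coda = /l/.

srol.ninr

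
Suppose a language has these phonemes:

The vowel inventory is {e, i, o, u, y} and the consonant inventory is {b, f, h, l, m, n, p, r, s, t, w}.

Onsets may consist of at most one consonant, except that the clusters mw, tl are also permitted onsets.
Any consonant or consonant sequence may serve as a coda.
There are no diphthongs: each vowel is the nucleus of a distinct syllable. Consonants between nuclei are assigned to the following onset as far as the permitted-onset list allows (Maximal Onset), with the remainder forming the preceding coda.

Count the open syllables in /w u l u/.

2

The vowels are u, u — 2 nuclei, so 2 syllables.
V1 /u/ – V2 /u/: just /l/ — single C goes to the following onset.
Syllabification: wu.lu.
Classifying each syllable: /wu/ (open), /lu/ (open).
Open syllables: 2.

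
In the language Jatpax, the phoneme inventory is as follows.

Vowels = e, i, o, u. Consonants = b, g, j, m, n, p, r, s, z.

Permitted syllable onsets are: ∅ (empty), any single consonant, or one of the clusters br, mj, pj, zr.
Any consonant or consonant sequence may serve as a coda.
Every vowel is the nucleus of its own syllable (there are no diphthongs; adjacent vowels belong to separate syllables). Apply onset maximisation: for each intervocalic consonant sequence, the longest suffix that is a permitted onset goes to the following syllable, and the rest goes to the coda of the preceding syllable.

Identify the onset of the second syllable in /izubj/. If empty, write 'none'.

The vowels are i, u — 2 nuclei, so 2 syllables.
/i…u/ gap (V1→V2): just /z/ — single C goes to the following onset.
So the parse is i.zubj.
Syllable 2 is /zubj/: onset /z/, nucleus /u/, coda /bj/.

z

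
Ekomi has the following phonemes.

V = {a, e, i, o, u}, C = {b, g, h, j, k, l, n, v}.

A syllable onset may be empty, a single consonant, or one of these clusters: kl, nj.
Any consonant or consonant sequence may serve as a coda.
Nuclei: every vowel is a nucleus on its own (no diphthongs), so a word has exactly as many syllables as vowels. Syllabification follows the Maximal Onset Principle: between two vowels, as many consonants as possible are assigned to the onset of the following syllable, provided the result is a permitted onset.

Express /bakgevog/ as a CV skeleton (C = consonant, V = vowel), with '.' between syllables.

The vowels are a, e, o — 3 nuclei, so 3 syllables.
V1 /a/ – V2 /e/: /kg/ splits as /k/ + /g/ (/g/ is the longest suffix that is a licit onset).
V2 /e/ – V3 /o/: /v/ → onset of the next syllable (single consonants are always licit onsets).
Syllabification: bak.ge.vog.
Mapping each syllable to C/V: /bak/ → CVC, /ge/ → CV, /vog/ → CVC.

CVC.CV.CVC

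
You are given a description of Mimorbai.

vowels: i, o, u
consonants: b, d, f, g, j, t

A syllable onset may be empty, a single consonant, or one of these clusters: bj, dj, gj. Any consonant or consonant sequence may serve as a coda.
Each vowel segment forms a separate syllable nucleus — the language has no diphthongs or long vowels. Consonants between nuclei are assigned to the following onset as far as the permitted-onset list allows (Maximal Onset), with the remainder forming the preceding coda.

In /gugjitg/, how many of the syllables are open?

1

Nuclei (vowels): u, i → 2 syllables.
/u…i/ gap (V1→V2): /gj/ — entire cluster is a permitted onset → onset /gj/, coda ∅.
Syllabification: gu.gjitg.
Classifying each syllable: /gu/ (open), /gjitg/ (closed).
Open syllables: 1.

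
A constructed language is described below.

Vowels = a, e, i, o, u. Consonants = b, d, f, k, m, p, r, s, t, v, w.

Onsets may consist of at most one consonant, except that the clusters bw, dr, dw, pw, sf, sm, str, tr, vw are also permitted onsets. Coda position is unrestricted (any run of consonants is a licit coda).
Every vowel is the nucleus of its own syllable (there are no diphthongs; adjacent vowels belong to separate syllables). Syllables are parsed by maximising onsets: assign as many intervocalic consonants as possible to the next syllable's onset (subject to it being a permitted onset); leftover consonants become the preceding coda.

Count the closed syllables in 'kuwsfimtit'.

3

The vowels are u, i, i — 3 nuclei, so 3 syllables.
Between /u/ (V1) and /i/ (V2): /wsf/; trying suffixes from longest down, /sf/ is the first permitted one, so coda /w/ | onset /sf/.
Between /i/ (V2) and /i/ (V3): /mt/ splits as /m/ + /t/ (/t/ is the longest suffix that is a licit onset).
Result: kuw.sfim.tit.
Classifying each syllable: /kuw/ (closed), /sfim/ (closed), /tit/ (closed).
Closed syllables: 3.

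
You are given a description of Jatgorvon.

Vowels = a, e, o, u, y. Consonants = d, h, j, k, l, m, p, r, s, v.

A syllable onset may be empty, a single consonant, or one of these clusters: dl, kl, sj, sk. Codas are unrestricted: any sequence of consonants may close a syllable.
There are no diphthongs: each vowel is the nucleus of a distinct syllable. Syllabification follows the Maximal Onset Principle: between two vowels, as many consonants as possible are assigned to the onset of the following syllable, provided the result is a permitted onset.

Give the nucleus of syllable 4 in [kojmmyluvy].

The vowels are o, y, u, y — 4 nuclei, so 4 syllables.
The fourth nucleus (vowel 4 from the left) is /y/.

y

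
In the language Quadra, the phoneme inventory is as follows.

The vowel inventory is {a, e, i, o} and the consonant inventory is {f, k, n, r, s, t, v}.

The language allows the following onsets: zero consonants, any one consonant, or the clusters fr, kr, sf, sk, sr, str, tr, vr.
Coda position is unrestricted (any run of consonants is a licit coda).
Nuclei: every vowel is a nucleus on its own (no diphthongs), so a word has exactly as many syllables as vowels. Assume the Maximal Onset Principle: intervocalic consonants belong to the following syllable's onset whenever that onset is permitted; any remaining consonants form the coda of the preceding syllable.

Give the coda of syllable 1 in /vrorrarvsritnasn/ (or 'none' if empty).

r

Vowels present: o, a, i, a; each is a nucleus, giving 4 syllables.
/o…a/ gap (V1→V2): cluster /rr/ — the longest permitted-onset suffix is /r/; onset = /r/, preceding coda = /r/.
/a…i/ gap (V2→V3): cluster /rvsr/ — the longest permitted-onset suffix is /sr/; onset = /sr/, preceding coda = /rv/.
/i…a/ gap (V3→V4): /tn/; trying suffixes from longest down, /n/ is the first permitted one, so coda /t/ | onset /n/.
Syllabification: vror.rarv.srit.nasn.
Syllable 1 is /vror/: onset /vr/, nucleus /o/, coda /r/.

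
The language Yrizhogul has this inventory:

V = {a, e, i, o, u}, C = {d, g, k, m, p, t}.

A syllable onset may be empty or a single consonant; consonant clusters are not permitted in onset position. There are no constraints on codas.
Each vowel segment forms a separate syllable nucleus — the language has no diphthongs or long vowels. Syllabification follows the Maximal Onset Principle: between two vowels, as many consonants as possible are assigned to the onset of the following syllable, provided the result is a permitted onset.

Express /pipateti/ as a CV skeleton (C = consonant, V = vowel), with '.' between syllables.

The vowels are i, a, e, i — 4 nuclei, so 4 syllables.
V1 /i/ – V2 /a/: just /p/ — single C goes to the following onset.
V2 /a/ – V3 /e/: /t/ → onset of the next syllable (single consonants are always licit onsets).
V3 /e/ – V4 /i/: /t/ is a single consonant, so it becomes the next onset.
Putting it together: pi.pa.te.ti.
Mapping each syllable to C/V: /pi/ → CV, /pa/ → CV, /te/ → CV, /ti/ → CV.

CV.CV.CV.CV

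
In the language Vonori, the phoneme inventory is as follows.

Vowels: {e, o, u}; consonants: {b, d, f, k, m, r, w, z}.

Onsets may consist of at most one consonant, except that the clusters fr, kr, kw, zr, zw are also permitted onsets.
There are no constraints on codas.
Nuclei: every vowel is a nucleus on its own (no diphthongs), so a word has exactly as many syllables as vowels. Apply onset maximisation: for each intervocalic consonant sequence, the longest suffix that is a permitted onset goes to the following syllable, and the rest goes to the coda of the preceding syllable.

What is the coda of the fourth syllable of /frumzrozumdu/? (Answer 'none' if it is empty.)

Nuclei (vowels): u, o, u, u → 4 syllables.
σ1/σ2 boundary: /mzr/ — longest licit onset from the right is /zr/, leaving /m/ as coda.
σ2/σ3 boundary: /z/ → onset of the next syllable (single consonants are always licit onsets).
σ3/σ4 boundary: /md/ splits as /m/ + /d/ (/d/ is the longest suffix that is a licit onset).
Putting it together: frum.zro.zum.du.
Syllable 4 is /du/: onset /d/, nucleus /u/, coda ∅.

none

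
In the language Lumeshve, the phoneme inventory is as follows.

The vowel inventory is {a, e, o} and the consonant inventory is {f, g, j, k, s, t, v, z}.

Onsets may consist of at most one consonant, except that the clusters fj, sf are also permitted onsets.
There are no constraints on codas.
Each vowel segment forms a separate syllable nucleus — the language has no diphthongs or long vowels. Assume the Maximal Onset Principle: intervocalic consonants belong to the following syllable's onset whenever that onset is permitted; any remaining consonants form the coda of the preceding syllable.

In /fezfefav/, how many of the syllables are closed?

The vowels are e, e, a — 3 nuclei, so 3 syllables.
/e…e/ gap (V1→V2): cluster /zf/ — the longest permitted-onset suffix is /f/; onset = /f/, preceding coda = /z/.
/e…a/ gap (V2→V3): just /f/ — single C goes to the following onset.
So the parse is fez.fe.fav.
Classifying each syllable: /fez/ (closed), /fe/ (open), /fav/ (closed).
Closed syllables: 2.

2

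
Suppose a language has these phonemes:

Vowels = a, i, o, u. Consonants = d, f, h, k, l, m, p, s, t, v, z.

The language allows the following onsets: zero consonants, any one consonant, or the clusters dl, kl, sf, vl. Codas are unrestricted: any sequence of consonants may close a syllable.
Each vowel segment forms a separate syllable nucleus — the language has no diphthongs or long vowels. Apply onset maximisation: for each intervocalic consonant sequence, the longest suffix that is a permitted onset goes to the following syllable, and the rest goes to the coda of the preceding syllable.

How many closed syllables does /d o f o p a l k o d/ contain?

Vowels present: o, o, a, o; each is a nucleus, giving 4 syllables.
V1 /o/ – V2 /o/: /f/ is a single consonant, so it becomes the next onset.
V2 /o/ – V3 /a/: /p/ → onset of the next syllable (single consonants are always licit onsets).
V3 /a/ – V4 /o/: /lk/ splits as /l/ + /k/ (/k/ is the longest suffix that is a licit onset).
Putting it together: do.fo.pal.kod.
Classifying each syllable: /do/ (open), /fo/ (open), /pal/ (closed), /kod/ (closed).
Closed syllables: 2.

2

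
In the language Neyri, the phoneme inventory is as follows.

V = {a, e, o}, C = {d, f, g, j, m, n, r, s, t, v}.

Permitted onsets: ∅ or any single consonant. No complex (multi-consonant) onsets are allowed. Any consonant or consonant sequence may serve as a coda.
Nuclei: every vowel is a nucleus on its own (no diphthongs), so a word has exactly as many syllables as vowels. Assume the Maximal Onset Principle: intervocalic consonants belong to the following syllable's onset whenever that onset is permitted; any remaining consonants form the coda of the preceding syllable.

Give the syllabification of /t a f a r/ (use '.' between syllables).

ta.far

The vowels are a, a — 2 nuclei, so 2 syllables.
V1 /a/ – V2 /a/: /f/ → onset of the next syllable (single consonants are always licit onsets).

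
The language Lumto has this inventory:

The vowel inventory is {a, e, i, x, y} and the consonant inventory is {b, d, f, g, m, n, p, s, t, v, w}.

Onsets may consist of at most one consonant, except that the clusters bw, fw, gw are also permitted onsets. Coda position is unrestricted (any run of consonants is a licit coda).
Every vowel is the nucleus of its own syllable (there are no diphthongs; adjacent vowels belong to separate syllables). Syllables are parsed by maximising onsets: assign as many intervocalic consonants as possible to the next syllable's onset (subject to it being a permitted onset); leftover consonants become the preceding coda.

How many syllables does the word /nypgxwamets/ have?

4

Nuclei (vowels): y, x, a, e → 4 syllables.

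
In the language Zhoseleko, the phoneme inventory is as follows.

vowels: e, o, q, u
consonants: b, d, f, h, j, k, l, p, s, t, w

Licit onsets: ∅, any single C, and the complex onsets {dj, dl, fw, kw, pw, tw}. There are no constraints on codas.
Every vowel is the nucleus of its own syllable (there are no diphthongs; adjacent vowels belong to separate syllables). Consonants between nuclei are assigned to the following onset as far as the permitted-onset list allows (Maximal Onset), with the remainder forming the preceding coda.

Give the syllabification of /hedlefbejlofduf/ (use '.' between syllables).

he.dlef.bej.lof.duf

Vowels present: e, e, e, o, u; each is a nucleus, giving 5 syllables.
V1 /e/ – V2 /e/: /dl/ is a licit onset in full, so it all attaches to the next syllable.
V2 /e/ – V3 /e/: cluster /fb/ — the longest permitted-onset suffix is /b/; onset = /b/, preceding coda = /f/.
V3 /e/ – V4 /o/: /jl/ — longest licit onset from the right is /l/, leaving /j/ as coda.
V4 /o/ – V5 /u/: /fd/; trying suffixes from longest down, /d/ is the first permitted one, so coda /f/ | onset /d/.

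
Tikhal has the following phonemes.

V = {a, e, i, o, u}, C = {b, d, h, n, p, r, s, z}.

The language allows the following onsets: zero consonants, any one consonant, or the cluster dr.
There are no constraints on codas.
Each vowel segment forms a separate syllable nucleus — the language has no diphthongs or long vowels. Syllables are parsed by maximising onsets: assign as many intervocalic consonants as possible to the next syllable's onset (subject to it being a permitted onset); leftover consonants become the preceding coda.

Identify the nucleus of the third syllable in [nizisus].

u

Vowels present: i, i, u; each is a nucleus, giving 3 syllables.
The third nucleus (vowel 3 from the left) is /u/.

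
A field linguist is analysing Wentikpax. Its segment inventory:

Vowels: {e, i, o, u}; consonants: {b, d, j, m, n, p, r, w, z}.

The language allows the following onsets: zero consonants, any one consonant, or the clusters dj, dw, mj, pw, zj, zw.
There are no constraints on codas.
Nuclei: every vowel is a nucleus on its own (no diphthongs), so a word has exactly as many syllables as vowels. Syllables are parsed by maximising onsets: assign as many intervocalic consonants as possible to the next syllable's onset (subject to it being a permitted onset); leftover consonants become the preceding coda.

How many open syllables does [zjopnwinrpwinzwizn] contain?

0

The vowels are o, i, i, i — 4 nuclei, so 4 syllables.
Between /o/ (V1) and /i/ (V2): /pnw/ splits as /pn/ + /w/ (/w/ is the longest suffix that is a licit onset).
Between /i/ (V2) and /i/ (V3): /nrpw/ — longest licit onset from the right is /pw/, leaving /nr/ as coda.
Between /i/ (V3) and /i/ (V4): cluster /nzw/ — the longest permitted-onset suffix is /zw/; onset = /zw/, preceding coda = /n/.
So the parse is zjopn.winr.pwin.zwizn.
Classifying each syllable: /zjopn/ (closed), /winr/ (closed), /pwin/ (closed), /zwizn/ (closed).
Open syllables: 0.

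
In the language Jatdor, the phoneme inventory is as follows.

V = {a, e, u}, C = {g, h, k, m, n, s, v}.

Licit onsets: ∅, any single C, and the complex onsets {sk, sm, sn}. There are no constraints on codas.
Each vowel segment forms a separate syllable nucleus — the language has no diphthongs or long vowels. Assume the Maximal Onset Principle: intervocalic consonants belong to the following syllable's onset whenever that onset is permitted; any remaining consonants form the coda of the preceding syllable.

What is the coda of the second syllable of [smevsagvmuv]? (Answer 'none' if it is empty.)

The vowels are e, a, u — 3 nuclei, so 3 syllables.
σ1/σ2 boundary: /vs/ splits as /v/ + /s/ (/s/ is the longest suffix that is a licit onset).
σ2/σ3 boundary: cluster /gvm/ — the longest permitted-onset suffix is /m/; onset = /m/, preceding coda = /gv/.
Syllabification: smev.sagv.muv.
Syllable 2 is /sagv/: onset /s/, nucleus /a/, coda /gv/.

gv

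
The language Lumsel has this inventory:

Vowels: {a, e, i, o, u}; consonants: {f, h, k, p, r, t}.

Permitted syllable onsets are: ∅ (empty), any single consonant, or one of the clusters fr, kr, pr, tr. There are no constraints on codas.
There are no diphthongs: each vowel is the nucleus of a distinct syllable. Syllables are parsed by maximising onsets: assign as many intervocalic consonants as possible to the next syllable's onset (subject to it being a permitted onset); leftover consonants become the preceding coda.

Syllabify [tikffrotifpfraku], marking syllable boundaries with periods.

Vowels present: i, o, i, a, u; each is a nucleus, giving 5 syllables.
Between /i/ (V1) and /o/ (V2): cluster /kffr/ — the longest permitted-onset suffix is /fr/; onset = /fr/, preceding coda = /kf/.
Between /o/ (V2) and /i/ (V3): just /t/ — single C goes to the following onset.
Between /i/ (V3) and /a/ (V4): /fpfr/ splits as /fp/ + /fr/ (/fr/ is the longest suffix that is a licit onset).
Between /a/ (V4) and /u/ (V5): /k/ → onset of the next syllable (single consonants are always licit onsets).

tikf.fro.tifp.fra.ku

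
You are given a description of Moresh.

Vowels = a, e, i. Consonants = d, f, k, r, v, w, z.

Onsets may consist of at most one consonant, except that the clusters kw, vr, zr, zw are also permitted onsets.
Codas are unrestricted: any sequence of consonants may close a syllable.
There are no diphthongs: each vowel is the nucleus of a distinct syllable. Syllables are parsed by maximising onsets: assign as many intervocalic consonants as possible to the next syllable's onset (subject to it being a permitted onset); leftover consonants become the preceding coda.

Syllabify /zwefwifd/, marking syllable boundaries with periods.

zwef.wifd

Nuclei (vowels): e, i → 2 syllables.
/e…i/ gap (V1→V2): /fw/ — longest licit onset from the right is /w/, leaving /f/ as coda.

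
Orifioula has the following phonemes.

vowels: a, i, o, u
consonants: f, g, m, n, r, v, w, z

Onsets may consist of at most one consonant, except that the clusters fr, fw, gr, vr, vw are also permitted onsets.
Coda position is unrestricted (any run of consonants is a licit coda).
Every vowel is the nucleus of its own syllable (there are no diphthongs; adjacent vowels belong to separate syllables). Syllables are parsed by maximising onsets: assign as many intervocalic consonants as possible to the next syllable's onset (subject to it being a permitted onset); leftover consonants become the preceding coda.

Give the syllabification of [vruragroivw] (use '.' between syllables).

vru.ra.gro.ivw

Nuclei (vowels): u, a, o, i → 4 syllables.
/u…a/ gap (V1→V2): /r/ is a single consonant, so it becomes the next onset.
/a…o/ gap (V2→V3): /gr/ — entire cluster is a permitted onset → onset /gr/, coda ∅.
/o…i/ gap (V3→V4): hiatus — the boundary sits between the two vowels.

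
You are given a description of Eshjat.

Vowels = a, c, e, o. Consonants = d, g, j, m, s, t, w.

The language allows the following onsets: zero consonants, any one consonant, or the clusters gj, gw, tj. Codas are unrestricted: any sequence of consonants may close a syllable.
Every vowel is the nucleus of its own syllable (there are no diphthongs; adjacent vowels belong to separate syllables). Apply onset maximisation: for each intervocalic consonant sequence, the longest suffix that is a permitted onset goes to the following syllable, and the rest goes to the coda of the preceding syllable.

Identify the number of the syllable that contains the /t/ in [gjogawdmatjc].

Vowels present: o, a, a, c; each is a nucleus, giving 4 syllables.
Between /o/ (V1) and /a/ (V2): /g/ is a single consonant, so it becomes the next onset.
Between /a/ (V2) and /a/ (V3): /wdm/ splits as /wd/ + /m/ (/m/ is the longest suffix that is a licit onset).
Between /a/ (V3) and /c/ (V4): /tj/ — entire cluster is a permitted onset → onset /tj/, coda ∅.
Putting it together: gjo.gawd.ma.tjc.
The /t/ is in the onset of syllable 4 (/tjc/).

4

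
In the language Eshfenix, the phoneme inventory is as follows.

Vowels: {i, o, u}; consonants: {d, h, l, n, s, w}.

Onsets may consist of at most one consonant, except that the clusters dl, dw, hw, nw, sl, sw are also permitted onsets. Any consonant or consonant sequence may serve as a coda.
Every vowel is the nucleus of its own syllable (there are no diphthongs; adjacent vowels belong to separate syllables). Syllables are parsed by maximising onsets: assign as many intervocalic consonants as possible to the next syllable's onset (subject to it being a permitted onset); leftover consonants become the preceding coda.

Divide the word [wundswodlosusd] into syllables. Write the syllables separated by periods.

wund.swo.dlo.susd

Vowels present: u, o, o, u; each is a nucleus, giving 4 syllables.
σ1/σ2 boundary: /ndsw/ splits as /nd/ + /sw/ (/sw/ is the longest suffix that is a licit onset).
σ2/σ3 boundary: /dl/ — entire cluster is a permitted onset → onset /dl/, coda ∅.
σ3/σ4 boundary: just /s/ — single C goes to the following onset.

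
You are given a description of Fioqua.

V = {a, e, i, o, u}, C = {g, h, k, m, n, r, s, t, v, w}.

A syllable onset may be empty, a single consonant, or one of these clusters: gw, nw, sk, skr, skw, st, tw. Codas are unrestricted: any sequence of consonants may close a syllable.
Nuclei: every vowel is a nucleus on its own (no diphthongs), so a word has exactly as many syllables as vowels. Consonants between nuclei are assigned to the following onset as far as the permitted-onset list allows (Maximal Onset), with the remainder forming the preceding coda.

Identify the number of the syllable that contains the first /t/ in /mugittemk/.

2

Nuclei (vowels): u, i, e → 3 syllables.
σ1/σ2 boundary: just /g/ — single C goes to the following onset.
σ2/σ3 boundary: /tt/ — longest licit onset from the right is /t/, leaving /t/ as coda.
Result: mu.git.temk.
The first /t/ is in the coda of syllable 2 (/git/).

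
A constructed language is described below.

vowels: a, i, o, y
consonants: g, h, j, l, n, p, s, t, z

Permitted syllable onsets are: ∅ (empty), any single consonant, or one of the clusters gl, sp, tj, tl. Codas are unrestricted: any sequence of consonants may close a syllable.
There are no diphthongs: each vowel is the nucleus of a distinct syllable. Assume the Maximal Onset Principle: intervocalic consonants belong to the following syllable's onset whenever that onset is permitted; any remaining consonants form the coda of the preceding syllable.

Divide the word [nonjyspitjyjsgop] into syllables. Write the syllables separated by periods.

The vowels are o, y, i, y, o — 5 nuclei, so 5 syllables.
Between /o/ (V1) and /y/ (V2): cluster /nj/ — the longest permitted-onset suffix is /j/; onset = /j/, preceding coda = /n/.
Between /y/ (V2) and /i/ (V3): /sp/ is a licit onset in full, so it all attaches to the next syllable.
Between /i/ (V3) and /y/ (V4): cluster /tj/ — /tj/ is itself a permitted onset, so the whole cluster goes right; preceding coda = ∅.
Between /y/ (V4) and /o/ (V5): /jsg/; trying suffixes from longest down, /g/ is the first permitted one, so coda /js/ | onset /g/.

non.jy.spi.tjyjs.gop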